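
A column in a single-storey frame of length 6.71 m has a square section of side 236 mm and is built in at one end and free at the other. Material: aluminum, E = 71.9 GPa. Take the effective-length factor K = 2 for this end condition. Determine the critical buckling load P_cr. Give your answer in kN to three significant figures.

I = a⁴/12 = 236⁴/12 = 2.585×10^8 mm⁴
I = 2.585×10^8 mm⁴ = 2.585×10^-4 m⁴
Effective length L_e = K·L = 2 × 6.71 = 13.42 m
P_cr = π²EI / L_e² = π² × 71.9×10⁹ × 2.585×10^-4 / 13.42² = 1.019×10^6 N

P_cr ≈ 1020 kN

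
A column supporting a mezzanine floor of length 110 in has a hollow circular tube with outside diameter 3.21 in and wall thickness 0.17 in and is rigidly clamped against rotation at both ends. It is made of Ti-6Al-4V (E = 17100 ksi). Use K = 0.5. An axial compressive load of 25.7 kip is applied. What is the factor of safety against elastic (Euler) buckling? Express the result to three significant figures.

n ≈ 4.08

Inner diameter d_i = 3.21 − 2×0.17 = 2.870 in
I = π(d_o⁴ − d_i⁴)/64 = π(3.21⁴ − 2.870⁴)/64 = 1.881 in⁴
Effective length L_e = K·L = 0.5 × 110 = 55.00 in
P_cr = π²EI / L_e² = π² × 17100×10³ × 1.881 / 55.00² = 1.050×10^5 lb
Factor of safety n = P_cr / P = 104.97 / 25.7 = 4.08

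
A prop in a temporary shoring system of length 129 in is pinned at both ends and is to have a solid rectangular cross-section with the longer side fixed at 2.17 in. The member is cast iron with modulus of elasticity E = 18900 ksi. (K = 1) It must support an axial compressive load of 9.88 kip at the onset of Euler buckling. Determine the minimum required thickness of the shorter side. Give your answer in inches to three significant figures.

b ≈ 1.70 in

L_e = K·L = 1 × 129 = 129.0 in
Required I = P_cr·L_e²/(π²E) = 9.880×10^3 × 129.0² / (π² × 1.89×10^7) = 0.8814 in⁴
Rectangle, weak axis: I_min = h·b³/12 with h = 2.17 in fixed  ⇒  b = (12I/h)^(1/3) = 1.70 in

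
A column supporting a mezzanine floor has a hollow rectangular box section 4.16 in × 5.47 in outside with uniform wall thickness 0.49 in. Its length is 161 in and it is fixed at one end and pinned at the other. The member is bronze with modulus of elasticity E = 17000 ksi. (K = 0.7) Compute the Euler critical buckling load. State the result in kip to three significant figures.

Inner dimensions: h_i = 5.47 − 2×0.49 = 4.490 in, b_i = 4.16 − 2×0.49 = 3.180 in
Weak-axis I_min = (h_o·b_o³ − h_i·b_i³)/12 with b_o = 4.16, b_i = 3.180 in (shorter outer/inner sides).
I_min = (5.47×4.16³ − 4.490×3.180³)/12 = 20.78 in⁴
Effective length L_e = K·L = 0.7 × 161 = 112.7 in
P_cr = π²EI / L_e² = π² × 17000×10³ × 20.78 / 112.7² = 2.746×10^5 lb

P_cr ≈ 275 kip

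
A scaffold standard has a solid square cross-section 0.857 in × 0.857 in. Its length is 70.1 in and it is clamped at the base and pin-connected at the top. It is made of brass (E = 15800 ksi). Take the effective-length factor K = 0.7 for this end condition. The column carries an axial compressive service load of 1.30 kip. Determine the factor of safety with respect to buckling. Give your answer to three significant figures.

I = a⁴/12 = 0.857⁴/12 = 4.495×10^-2 in⁴
Effective length L_e = K·L = 0.7 × 70.1 = 49.07 in
P_cr = π²EI / L_e² = π² × 15800×10³ × 4.495×10^-2 / 49.07² = 2.911×10^3 lb
Factor of safety n = P_cr / P = 2.9112 / 1.30 = 2.24

n ≈ 2.24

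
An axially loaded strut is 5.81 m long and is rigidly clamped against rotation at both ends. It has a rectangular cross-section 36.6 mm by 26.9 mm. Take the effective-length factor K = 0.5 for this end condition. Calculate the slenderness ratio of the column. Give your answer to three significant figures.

For a rectangle r_min = b/√12 = 26.9/√12 = 7.765 mm
L_e = K·L = 0.5 × 5.81 m = 2.905 m = 2905.0 mm
λ = L_e / r_min = 2905.0 / 7.765 = 374

λ ≈ 374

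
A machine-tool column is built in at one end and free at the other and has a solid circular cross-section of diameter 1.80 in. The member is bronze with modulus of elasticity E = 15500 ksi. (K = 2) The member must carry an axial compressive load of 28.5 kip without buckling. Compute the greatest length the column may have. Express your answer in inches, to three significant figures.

I = πd⁴/64 = π×1.80⁴/64 = 0.5153 in⁴
At the buckling limit P_cr = P = 2.850×10^4 lb
From P_cr = π²EI/(K·L)²:  L = (1/K)·√(π²EI/P_cr) = (1/2)·√(π²×1.55×10^7×0.5153/2.850×10^4)
L = 26.3 in

L_max ≈ 26.3 in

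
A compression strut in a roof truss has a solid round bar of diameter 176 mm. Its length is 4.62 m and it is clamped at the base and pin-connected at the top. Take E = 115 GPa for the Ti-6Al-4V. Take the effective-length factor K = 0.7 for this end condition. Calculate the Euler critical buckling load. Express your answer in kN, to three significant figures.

I = πd⁴/64 = π×176⁴/64 = 4.710×10^7 mm⁴
I = 4.710×10^7 mm⁴ = 4.710×10^-5 m⁴
Effective length L_e = K·L = 0.7 × 4.62 = 3.234 m
P_cr = π²EI / L_e² = π² × 115×10⁹ × 4.710×10^-5 / 3.234² = 5.111×10^6 N

P_cr ≈ 5110 kN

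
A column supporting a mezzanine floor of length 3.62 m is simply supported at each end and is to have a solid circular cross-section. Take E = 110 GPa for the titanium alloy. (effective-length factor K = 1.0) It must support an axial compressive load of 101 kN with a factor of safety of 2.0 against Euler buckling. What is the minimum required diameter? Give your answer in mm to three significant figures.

d ≈ 84.0 mm

Required P_cr = n·P = 2.0 × 101 = 202.0 kN
L_e = K·L = 1 × 3.62 = 3.620 m
Required I = P_cr·L_e²/(π²E) = 2.020×10^5 × 3.620² / (π² × 1.10×10^11) = 2.438×10^-6 m⁴
I_req = 2.438×10^6 mm⁴
Solid circle: I = πd⁴/64  ⇒  d = (64I/π)^(1/4) = (64×2.438×10^6/π)^(1/4) = 84.0 mm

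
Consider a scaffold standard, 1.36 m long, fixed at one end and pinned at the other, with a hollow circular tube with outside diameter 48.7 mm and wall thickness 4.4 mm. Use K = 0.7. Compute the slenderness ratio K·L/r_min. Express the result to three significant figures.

Inner diameter d_i = 48.7 − 2×4.4 = 39.90 mm
I = π(d_o⁴ − d_i⁴)/64 = π(48.7⁴ − 39.90⁴)/64 = 1.517×10^5 mm⁴
A = 612.4 mm²;  r_min = √(I/A) = √(1.517×10^5/612.4) = 15.74 mm
L_e = K·L = 0.7 × 1.36 m = 0.9520 m = 952.00 mm
λ = L_e / r_min = 952.00 / 15.74 = 60.5

λ ≈ 60.5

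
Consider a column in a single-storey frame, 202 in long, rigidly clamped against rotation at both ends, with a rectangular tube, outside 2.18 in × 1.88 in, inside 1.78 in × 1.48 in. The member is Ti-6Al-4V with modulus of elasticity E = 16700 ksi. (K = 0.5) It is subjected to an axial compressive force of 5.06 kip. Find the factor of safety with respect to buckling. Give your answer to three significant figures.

n ≈ 2.32

Weak-axis I_min = (h_o·b_o³ − h_i·b_i³)/12 with b_o = 1.88, b_i = 1.480 in (shorter outer/inner sides).
I_min = (2.18×1.88³ − 1.780×1.480³)/12 = 0.7262 in⁴
Effective length L_e = K·L = 0.5 × 202 = 101.0 in
P_cr = π²EI / L_e² = π² × 16700×10³ × 0.7262 / 101.0² = 1.173×10^4 lb
Factor of safety n = P_cr / P = 11.734 / 5.06 = 2.32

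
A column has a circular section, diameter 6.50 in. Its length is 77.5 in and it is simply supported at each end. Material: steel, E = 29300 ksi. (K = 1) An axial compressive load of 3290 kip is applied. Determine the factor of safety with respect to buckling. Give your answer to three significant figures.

I = πd⁴/64 = π×6.50⁴/64 = 87.62 in⁴
Effective length L_e = K·L = 1 × 77.5 = 77.50 in
P_cr = π²EI / L_e² = π² × 29300×10³ × 87.62 / 77.50² = 4.219×10^6 lb
Factor of safety n = P_cr / P = 4218.8 / 3290 = 1.28

n ≈ 1.28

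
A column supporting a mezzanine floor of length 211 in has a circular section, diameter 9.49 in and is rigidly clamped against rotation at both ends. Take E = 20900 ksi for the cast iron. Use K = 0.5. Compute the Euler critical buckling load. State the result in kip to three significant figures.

I = πd⁴/64 = π×9.49⁴/64 = 398.1 in⁴
Effective length L_e = K·L = 0.5 × 211 = 105.5 in
P_cr = π²EI / L_e² = π² × 20900×10³ × 398.1 / 105.5² = 7.379×10^6 lb

P_cr ≈ 7380 kip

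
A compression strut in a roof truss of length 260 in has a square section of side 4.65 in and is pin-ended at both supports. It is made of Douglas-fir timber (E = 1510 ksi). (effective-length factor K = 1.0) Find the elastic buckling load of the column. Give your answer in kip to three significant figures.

P_cr ≈ 8.59 kip

I = a⁴/12 = 4.65⁴/12 = 38.96 in⁴
Effective length L_e = K·L = 1 × 260 = 260.0 in
P_cr = π²EI / L_e² = π² × 1510×10³ × 38.96 / 260.0² = 8.589×10^3 lb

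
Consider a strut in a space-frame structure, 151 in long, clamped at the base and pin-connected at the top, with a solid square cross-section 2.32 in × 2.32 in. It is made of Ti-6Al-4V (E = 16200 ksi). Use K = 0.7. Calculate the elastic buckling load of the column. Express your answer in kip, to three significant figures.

I = a⁴/12 = 2.32⁴/12 = 2.414 in⁴
Effective length L_e = K·L = 0.7 × 151 = 105.7 in
P_cr = π²EI / L_e² = π² × 16200×10³ × 2.414 / 105.7² = 3.455×10^4 lb

P_cr ≈ 34.5 kip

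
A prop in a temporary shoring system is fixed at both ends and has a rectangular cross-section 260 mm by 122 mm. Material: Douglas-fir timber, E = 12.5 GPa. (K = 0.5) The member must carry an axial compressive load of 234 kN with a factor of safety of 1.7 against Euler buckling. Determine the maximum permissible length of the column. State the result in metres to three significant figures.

Buckling occurs about the weak axis: I_min = h·b³/12 with b = 122 mm (the shorter side).
I_min = 260×122³/12 = 3.934×10^7 mm⁴
I = 3.934×10^-5 m⁴
Required critical load P_cr = n·P = 1.7 × 234 = 397.8 kN = 3.978×10^5 N
From P_cr = π²EI/(K·L)²:  L = (1/K)·√(π²EI/P_cr) = (1/0.5)·√(π²×1.25×10^10×3.934×10^-5/3.978×10^5)
L = 6.99 m

L_max ≈ 6.99 m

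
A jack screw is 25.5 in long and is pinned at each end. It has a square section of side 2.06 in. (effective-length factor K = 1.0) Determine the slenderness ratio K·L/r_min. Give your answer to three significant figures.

I = a⁴/12 = 2.06⁴/12 = 1.501 in⁴
A = 4.244 in²;  r_min = √(I/A) = √(1.501/4.244) = 0.5947 in
L_e = K·L = 1 × 25.5 = 25.50 in
λ = L_e / r_min = 25.500 / 0.5947 = 42.9

λ ≈ 42.9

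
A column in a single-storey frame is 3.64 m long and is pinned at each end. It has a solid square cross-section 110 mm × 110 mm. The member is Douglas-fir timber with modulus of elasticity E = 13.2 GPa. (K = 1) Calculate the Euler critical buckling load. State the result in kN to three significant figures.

P_cr ≈ 120 kN

I = a⁴/12 = 110⁴/12 = 1.220×10^7 mm⁴
I = 1.220×10^7 mm⁴ = 1.220×10^-5 m⁴
Effective length L_e = K·L = 1 × 3.64 = 3.640 m
P_cr = π²EI / L_e² = π² × 13.2×10⁹ × 1.220×10^-5 / 3.640² = 1.200×10^5 N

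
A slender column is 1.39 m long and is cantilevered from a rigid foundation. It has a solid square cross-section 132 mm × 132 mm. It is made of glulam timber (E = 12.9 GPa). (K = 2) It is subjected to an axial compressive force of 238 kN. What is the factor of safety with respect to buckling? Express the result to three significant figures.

I = a⁴/12 = 132⁴/12 = 2.530×10^7 mm⁴
I = 2.530×10^7 mm⁴ = 2.530×10^-5 m⁴
Effective length L_e = K·L = 2 × 1.39 = 2.780 m
P_cr = π²EI / L_e² = π² × 12.9×10⁹ × 2.530×10^-5 / 2.780² = 4.168×10^5 N
Factor of safety n = P_cr / P = 416.79 / 238 = 1.75

n ≈ 1.75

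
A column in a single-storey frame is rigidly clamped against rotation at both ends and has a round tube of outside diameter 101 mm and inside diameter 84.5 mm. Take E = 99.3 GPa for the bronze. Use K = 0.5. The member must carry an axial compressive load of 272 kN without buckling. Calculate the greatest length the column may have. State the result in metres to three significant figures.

d_o = 101 mm, d_i = 84.5 mm
I = π(d_o⁴ − d_i⁴)/64 = π(101⁴ − 84.50⁴)/64 = 2.605×10^6 mm⁴
I = 2.605×10^-6 m⁴
At the buckling limit P_cr = P = 2.720×10^5 N
From P_cr = π²EI/(K·L)²:  L = (1/K)·√(π²EI/P_cr) = (1/0.5)·√(π²×9.93×10^10×2.605×10^-6/2.720×10^5)
L = 6.13 m

L_max ≈ 6.13 m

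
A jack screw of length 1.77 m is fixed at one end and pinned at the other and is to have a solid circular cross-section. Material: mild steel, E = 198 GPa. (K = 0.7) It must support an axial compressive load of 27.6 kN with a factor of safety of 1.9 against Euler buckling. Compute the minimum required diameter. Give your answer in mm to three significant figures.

Required P_cr = n·P = 1.9 × 27.6 = 52.44 kN
L_e = K·L = 0.7 × 1.77 = 1.239 m
Required I = P_cr·L_e²/(π²E) = 5.244×10^4 × 1.239² / (π² × 1.98×10^11) = 4.119×10^-8 m⁴
I_req = 4.119×10^4 mm⁴
Solid circle: I = πd⁴/64  ⇒  d = (64I/π)^(1/4) = (64×4.119×10^4/π)^(1/4) = 30.3 mm

d ≈ 30.3 mm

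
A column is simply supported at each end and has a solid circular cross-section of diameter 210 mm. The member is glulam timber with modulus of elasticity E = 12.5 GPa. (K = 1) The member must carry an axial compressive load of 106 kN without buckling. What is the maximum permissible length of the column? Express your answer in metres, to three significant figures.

L_max ≈ 10.5 m

I = πd⁴/64 = π×210⁴/64 = 9.547×10^7 mm⁴
I = 9.547×10^-5 m⁴
At the buckling limit P_cr = P = 1.060×10^5 N
From P_cr = π²EI/(K·L)²:  L = (1/K)·√(π²EI/P_cr) = (1/1)·√(π²×1.25×10^10×9.547×10^-5/1.060×10^5)
L = 10.5 m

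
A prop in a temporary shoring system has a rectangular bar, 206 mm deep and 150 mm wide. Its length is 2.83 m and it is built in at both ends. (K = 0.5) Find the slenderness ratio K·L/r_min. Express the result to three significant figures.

λ ≈ 32.7

For a rectangle r_min = b/√12 = 150/√12 = 43.30 mm
L_e = K·L = 0.5 × 2.83 m = 1.415 m = 1415.0 mm
λ = L_e / r_min = 1415.0 / 43.30 = 32.7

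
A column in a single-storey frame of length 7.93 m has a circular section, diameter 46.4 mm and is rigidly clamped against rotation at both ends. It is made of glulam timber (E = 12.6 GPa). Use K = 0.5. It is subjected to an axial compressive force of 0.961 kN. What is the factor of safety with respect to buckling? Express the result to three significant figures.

n ≈ 1.87

I = πd⁴/64 = π×46.4⁴/64 = 2.275×10^5 mm⁴
I = 2.275×10^5 mm⁴ = 2.275×10^-7 m⁴
Effective length L_e = K·L = 0.5 × 7.93 = 3.965 m
P_cr = π²EI / L_e² = π² × 12.6×10⁹ × 2.275×10^-7 / 3.965² = 1.800×10^3 N
Factor of safety n = P_cr / P = 1.7998 / 0.961 = 1.87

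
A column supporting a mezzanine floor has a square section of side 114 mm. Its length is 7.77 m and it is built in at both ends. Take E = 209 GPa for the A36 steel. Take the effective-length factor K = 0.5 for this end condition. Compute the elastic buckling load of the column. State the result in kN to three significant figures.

I = a⁴/12 = 114⁴/12 = 1.407×10^7 mm⁴
I = 1.407×10^7 mm⁴ = 1.407×10^-5 m⁴
Effective length L_e = K·L = 0.5 × 7.77 = 3.885 m
P_cr = π²EI / L_e² = π² × 209×10⁹ × 1.407×10^-5 / 3.885² = 1.924×10^6 N

P_cr ≈ 1920 kN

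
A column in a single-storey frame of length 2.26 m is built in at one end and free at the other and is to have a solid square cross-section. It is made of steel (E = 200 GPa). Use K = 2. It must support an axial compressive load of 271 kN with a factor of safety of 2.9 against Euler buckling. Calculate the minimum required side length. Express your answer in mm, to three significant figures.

a ≈ 99.4 mm

Required P_cr = n·P = 2.9 × 271 = 785.9 kN
L_e = K·L = 2 × 2.26 = 4.520 m
Required I = P_cr·L_e²/(π²E) = 7.859×10^5 × 4.520² / (π² × 2.00×10^11) = 8.134×10^-6 m⁴
I_req = 8.134×10^6 mm⁴
Solid square: I = a⁴/12  ⇒  a = (12I)^(1/4) = (12×8.134×10^6)^(1/4) = 99.4 mm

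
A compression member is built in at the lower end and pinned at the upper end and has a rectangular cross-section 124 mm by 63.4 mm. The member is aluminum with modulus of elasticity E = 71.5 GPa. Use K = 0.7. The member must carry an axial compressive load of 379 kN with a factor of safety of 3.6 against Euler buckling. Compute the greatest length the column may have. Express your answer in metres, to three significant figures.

L_max ≈ 1.67 m

Buckling occurs about the weak axis: I_min = h·b³/12 with b = 63.4 mm (the shorter side).
I_min = 124×63.4³/12 = 2.633×10^6 mm⁴
I = 2.633×10^-6 m⁴
Required critical load P_cr = n·P = 3.6 × 379 = 1364 kN = 1.364×10^6 N
From P_cr = π²EI/(K·L)²:  L = (1/K)·√(π²EI/P_cr) = (1/0.7)·√(π²×7.15×10^10×2.633×10^-6/1.364×10^6)
L = 1.67 m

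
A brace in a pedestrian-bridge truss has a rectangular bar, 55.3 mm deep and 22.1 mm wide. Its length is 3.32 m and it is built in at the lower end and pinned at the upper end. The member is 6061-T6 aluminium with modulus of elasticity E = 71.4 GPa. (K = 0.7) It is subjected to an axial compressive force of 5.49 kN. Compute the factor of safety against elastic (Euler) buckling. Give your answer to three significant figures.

n ≈ 1.18

Buckling occurs about the weak axis: I_min = h·b³/12 with b = 22.1 mm (the shorter side).
I_min = 55.3×22.1³/12 = 4.974×10^4 mm⁴
I = 4.974×10^4 mm⁴ = 4.974×10^-8 m⁴
Effective length L_e = K·L = 0.7 × 3.32 = 2.324 m
P_cr = π²EI / L_e² = π² × 71.4×10⁹ × 4.974×10^-8 / 2.324² = 6.490×10^3 N
Factor of safety n = P_cr / P = 6.4900 / 5.49 = 1.18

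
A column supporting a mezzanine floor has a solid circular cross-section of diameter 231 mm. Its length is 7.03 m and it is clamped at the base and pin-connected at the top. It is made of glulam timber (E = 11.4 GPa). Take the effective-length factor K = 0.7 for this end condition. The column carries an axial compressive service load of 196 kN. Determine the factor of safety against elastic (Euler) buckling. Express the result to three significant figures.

I = πd⁴/64 = π×231⁴/64 = 1.398×10^8 mm⁴
I = 1.398×10^8 mm⁴ = 1.398×10^-4 m⁴
Effective length L_e = K·L = 0.7 × 7.03 = 4.921 m
P_cr = π²EI / L_e² = π² × 11.4×10⁹ × 1.398×10^-4 / 4.921² = 6.494×10^5 N
Factor of safety n = P_cr / P = 649.41 / 196 = 3.31

n ≈ 3.31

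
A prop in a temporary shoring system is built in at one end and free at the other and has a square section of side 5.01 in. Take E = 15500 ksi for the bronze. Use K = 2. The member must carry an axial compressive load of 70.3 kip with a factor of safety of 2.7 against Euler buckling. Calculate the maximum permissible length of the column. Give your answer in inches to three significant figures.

L_max ≈ 103 in

I = a⁴/12 = 5.01⁴/12 = 52.50 in⁴
Required critical load P_cr = n·P = 2.7 × 70.3 = 189.8 kip = 1.898×10^5 lb
From P_cr = π²EI/(K·L)²:  L = (1/K)·√(π²EI/P_cr) = (1/2)·√(π²×1.55×10^7×52.50/1.898×10^5)
L = 103 in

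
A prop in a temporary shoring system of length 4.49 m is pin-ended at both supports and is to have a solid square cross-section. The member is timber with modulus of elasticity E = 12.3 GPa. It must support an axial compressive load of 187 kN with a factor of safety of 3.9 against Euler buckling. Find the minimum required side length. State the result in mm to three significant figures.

a ≈ 195 mm

Required P_cr = n·P = 3.9 × 187 = 729.3 kN
L_e = K·L = 1 × 4.49 = 4.490 m
Required I = P_cr·L_e²/(π²E) = 7.293×10^5 × 4.490² / (π² × 1.23×10^10) = 1.211×10^-4 m⁴
I_req = 1.211×10^8 mm⁴
Solid square: I = a⁴/12  ⇒  a = (12I)^(1/4) = (12×1.211×10^8)^(1/4) = 195 mm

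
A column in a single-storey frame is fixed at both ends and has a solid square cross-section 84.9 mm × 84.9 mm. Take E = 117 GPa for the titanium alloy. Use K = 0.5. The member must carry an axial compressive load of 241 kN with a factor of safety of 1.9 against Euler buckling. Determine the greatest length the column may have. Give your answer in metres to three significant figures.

I = a⁴/12 = 84.9⁴/12 = 4.330×10^6 mm⁴
I = 4.330×10^-6 m⁴
Required critical load P_cr = n·P = 1.9 × 241 = 457.9 kN = 4.579×10^5 N
From P_cr = π²EI/(K·L)²:  L = (1/K)·√(π²EI/P_cr) = (1/0.5)·√(π²×1.17×10^11×4.330×10^-6/4.579×10^5)
L = 6.61 m

L_max ≈ 6.61 m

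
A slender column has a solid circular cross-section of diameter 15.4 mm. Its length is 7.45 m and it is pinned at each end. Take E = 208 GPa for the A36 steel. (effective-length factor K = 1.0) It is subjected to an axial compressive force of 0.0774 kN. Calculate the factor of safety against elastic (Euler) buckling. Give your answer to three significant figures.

n ≈ 1.32

I = πd⁴/64 = π×15.4⁴/64 = 2.761×10^3 mm⁴
I = 2.761×10^3 mm⁴ = 2.761×10^-9 m⁴
Effective length L_e = K·L = 1 × 7.45 = 7.450 m
P_cr = π²EI / L_e² = π² × 208×10⁹ × 2.761×10^-9 / 7.450² = 102.1 N
Factor of safety n = P_cr / P = 0.10212 / 0.0774 = 1.32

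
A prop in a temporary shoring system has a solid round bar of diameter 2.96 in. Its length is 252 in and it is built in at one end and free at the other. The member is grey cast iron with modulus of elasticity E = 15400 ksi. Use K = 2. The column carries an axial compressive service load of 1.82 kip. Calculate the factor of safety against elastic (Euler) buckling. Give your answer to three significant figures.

I = πd⁴/64 = π×2.96⁴/64 = 3.768 in⁴
Effective length L_e = K·L = 2 × 252 = 504.0 in
P_cr = π²EI / L_e² = π² × 15400×10³ × 3.768 / 504.0² = 2.255×10^3 lb
Factor of safety n = P_cr / P = 2.2547 / 1.82 = 1.24

n ≈ 1.24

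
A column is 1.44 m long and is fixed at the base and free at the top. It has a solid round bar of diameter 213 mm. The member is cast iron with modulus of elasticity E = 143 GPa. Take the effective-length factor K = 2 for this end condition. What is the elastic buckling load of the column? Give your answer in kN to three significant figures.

I = πd⁴/64 = π×213⁴/64 = 1.010×10^8 mm⁴
I = 1.010×10^8 mm⁴ = 1.010×10^-4 m⁴
Effective length L_e = K·L = 2 × 1.44 = 2.880 m
P_cr = π²EI / L_e² = π² × 143×10⁹ × 1.010×10^-4 / 2.880² = 1.719×10^7 N

P_cr ≈ 17200 kN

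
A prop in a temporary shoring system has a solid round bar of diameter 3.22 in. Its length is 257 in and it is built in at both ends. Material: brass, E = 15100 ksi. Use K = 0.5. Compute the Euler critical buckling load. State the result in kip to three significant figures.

P_cr ≈ 47.6 kip

I = πd⁴/64 = π×3.22⁴/64 = 5.277 in⁴
Effective length L_e = K·L = 0.5 × 257 = 128.5 in
P_cr = π²EI / L_e² = π² × 15100×10³ × 5.277 / 128.5² = 4.763×10^4 lb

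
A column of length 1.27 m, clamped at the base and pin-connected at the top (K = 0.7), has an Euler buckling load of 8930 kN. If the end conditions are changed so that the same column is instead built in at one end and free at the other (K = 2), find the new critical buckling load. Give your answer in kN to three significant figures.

P_cr ∝ 1/K², so P_cr,new = P_cr,old × (K_old/K_new)² = 8930 × (0.7/2)²
= 8930 × 0.1225 = 1090 kN

P_cr ≈ 1090 kN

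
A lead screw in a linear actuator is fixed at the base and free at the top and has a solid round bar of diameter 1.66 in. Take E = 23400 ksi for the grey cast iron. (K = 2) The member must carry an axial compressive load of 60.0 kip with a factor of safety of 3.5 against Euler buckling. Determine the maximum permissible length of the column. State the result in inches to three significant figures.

I = πd⁴/64 = π×1.66⁴/64 = 0.3727 in⁴
Required critical load P_cr = n·P = 3.5 × 60.0 = 210.0 kip = 2.100×10^5 lb
From P_cr = π²EI/(K·L)²:  L = (1/K)·√(π²EI/P_cr) = (1/2)·√(π²×2.34×10^7×0.3727/2.100×10^5)
L = 10.1 in

L_max ≈ 10.1 in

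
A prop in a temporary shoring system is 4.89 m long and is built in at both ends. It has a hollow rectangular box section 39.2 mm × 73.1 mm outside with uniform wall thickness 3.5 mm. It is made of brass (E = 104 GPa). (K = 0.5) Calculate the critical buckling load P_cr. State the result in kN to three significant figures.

P_cr ≈ 31.4 kN

Inner dimensions: h_i = 73.1 − 2×3.5 = 66.10 mm, b_i = 39.2 − 2×3.5 = 32.20 mm
Weak-axis I_min = (h_o·b_o³ − h_i·b_i³)/12 with b_o = 39.2, b_i = 32.20 mm (shorter outer/inner sides).
I_min = (73.1×39.2³ − 66.10×32.20³)/12 = 1.830×10^5 mm⁴
I = 1.830×10^5 mm⁴ = 1.830×10^-7 m⁴
Effective length L_e = K·L = 0.5 × 4.89 = 2.445 m
P_cr = π²EI / L_e² = π² × 104×10⁹ × 1.830×10^-7 / 2.445² = 3.143×10^4 N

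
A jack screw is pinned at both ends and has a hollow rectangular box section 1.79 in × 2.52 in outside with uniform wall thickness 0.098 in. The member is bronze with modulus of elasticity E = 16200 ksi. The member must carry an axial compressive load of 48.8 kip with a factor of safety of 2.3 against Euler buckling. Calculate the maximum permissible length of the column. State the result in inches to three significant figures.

L_max ≈ 24.5 in

Inner dimensions: h_i = 2.52 − 2×0.098 = 2.324 in, b_i = 1.79 − 2×0.098 = 1.594 in
Weak-axis I_min = (h_o·b_o³ − h_i·b_i³)/12 with b_o = 1.79, b_i = 1.594 in (shorter outer/inner sides).
I_min = (2.52×1.79³ − 2.324×1.594³)/12 = 0.4201 in⁴
Required critical load P_cr = n·P = 2.3 × 48.8 = 112.2 kip = 1.122×10^5 lb
From P_cr = π²EI/(K·L)²:  L = (1/K)·√(π²EI/P_cr) = (1/1)·√(π²×1.62×10^7×0.4201/1.122×10^5)
L = 24.5 in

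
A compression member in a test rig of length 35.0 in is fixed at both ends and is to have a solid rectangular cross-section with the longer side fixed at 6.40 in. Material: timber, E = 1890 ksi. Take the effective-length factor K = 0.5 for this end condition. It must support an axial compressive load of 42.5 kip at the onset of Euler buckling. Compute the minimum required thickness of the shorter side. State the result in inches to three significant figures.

b ≈ 1.09 in

L_e = K·L = 0.5 × 35.0 = 17.50 in
Required I = P_cr·L_e²/(π²E) = 4.250×10^4 × 17.50² / (π² × 1.89×10^6) = 0.6978 in⁴
Rectangle, weak axis: I_min = h·b³/12 with h = 6.40 in fixed  ⇒  b = (12I/h)^(1/3) = 1.09 in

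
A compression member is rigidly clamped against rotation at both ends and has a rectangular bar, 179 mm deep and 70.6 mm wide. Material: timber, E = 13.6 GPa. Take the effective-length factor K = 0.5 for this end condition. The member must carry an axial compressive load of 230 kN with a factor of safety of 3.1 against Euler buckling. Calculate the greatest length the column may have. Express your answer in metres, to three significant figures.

L_max ≈ 1.99 m

Buckling occurs about the weak axis: I_min = h·b³/12 with b = 70.6 mm (the shorter side).
I_min = 179×70.6³/12 = 5.249×10^6 mm⁴
I = 5.249×10^-6 m⁴
Required critical load P_cr = n·P = 3.1 × 230 = 713.0 kN = 7.130×10^5 N
From P_cr = π²EI/(K·L)²:  L = (1/K)·√(π²EI/P_cr) = (1/0.5)·√(π²×1.36×10^10×5.249×10^-6/7.130×10^5)
L = 1.99 m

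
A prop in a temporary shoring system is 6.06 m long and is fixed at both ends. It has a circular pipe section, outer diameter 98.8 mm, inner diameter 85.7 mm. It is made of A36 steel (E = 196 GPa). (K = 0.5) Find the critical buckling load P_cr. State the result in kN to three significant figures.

d_o = 98.8 mm, d_i = 85.7 mm
I = π(d_o⁴ − d_i⁴)/64 = π(98.8⁴ − 85.70⁴)/64 = 2.029×10^6 mm⁴
I = 2.029×10^6 mm⁴ = 2.029×10^-6 m⁴
Effective length L_e = K·L = 0.5 × 6.06 = 3.030 m
P_cr = π²EI / L_e² = π² × 196×10⁹ × 2.029×10^-6 / 3.030² = 4.276×10^5 N

P_cr ≈ 428 kN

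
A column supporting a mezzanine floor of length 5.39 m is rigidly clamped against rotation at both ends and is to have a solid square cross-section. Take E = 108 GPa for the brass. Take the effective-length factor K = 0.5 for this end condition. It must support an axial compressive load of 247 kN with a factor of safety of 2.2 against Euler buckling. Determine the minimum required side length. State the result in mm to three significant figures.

a ≈ 81.6 mm

Required P_cr = n·P = 2.2 × 247 = 543.4 kN
L_e = K·L = 0.5 × 5.39 = 2.695 m
Required I = P_cr·L_e²/(π²E) = 5.434×10^5 × 2.695² / (π² × 1.08×10^11) = 3.703×10^-6 m⁴
I_req = 3.703×10^6 mm⁴
Solid square: I = a⁴/12  ⇒  a = (12I)^(1/4) = (12×3.703×10^6)^(1/4) = 81.6 mm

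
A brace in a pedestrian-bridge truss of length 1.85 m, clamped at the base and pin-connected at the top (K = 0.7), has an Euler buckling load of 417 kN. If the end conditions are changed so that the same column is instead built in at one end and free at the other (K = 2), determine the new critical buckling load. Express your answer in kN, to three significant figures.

P_cr ≈ 51.1 kN

P_cr ∝ 1/K², so P_cr,new = P_cr,old × (K_old/K_new)² = 417 × (0.7/2)²
= 417 × 0.1225 = 51.1 kN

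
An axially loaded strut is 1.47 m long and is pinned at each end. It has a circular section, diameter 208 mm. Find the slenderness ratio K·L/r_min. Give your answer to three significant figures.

λ ≈ 28.3

For a solid circle r = d/4 = 208/4 = 52.00 mm
L_e = K·L = 1 × 1.47 m = 1.470 m = 1470.0 mm
λ = L_e / r_min = 1470.0 / 52.00 = 28.3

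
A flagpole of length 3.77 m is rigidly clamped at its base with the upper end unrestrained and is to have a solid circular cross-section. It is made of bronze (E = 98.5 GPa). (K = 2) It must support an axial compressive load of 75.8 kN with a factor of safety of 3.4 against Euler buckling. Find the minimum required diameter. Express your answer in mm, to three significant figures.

d ≈ 132 mm

Required P_cr = n·P = 3.4 × 75.8 = 257.7 kN
L_e = K·L = 2 × 3.77 = 7.540 m
Required I = P_cr·L_e²/(π²E) = 2.577×10^5 × 7.540² / (π² × 9.85×10^10) = 1.507×10^-5 m⁴
I_req = 1.507×10^7 mm⁴
Solid circle: I = πd⁴/64  ⇒  d = (64I/π)^(1/4) = (64×1.507×10^7/π)^(1/4) = 132 mm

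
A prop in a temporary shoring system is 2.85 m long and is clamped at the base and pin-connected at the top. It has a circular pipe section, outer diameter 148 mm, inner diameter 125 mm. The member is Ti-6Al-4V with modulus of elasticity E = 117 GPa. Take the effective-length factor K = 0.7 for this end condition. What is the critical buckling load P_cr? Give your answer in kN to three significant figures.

P_cr ≈ 3360 kN

d_o = 148 mm, d_i = 125 mm
I = π(d_o⁴ − d_i⁴)/64 = π(148⁴ − 125.0⁴)/64 = 1.157×10^7 mm⁴
I = 1.157×10^7 mm⁴ = 1.157×10^-5 m⁴
Effective length L_e = K·L = 0.7 × 2.85 = 1.995 m
P_cr = π²EI / L_e² = π² × 117×10⁹ × 1.157×10^-5 / 1.995² = 3.356×10^6 N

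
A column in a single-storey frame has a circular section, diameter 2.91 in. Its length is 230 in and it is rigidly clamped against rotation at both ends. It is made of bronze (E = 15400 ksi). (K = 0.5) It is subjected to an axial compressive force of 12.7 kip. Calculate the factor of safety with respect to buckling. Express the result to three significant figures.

I = πd⁴/64 = π×2.91⁴/64 = 3.520 in⁴
Effective length L_e = K·L = 0.5 × 230 = 115.0 in
P_cr = π²EI / L_e² = π² × 15400×10³ × 3.520 / 115.0² = 4.045×10^4 lb
Factor of safety n = P_cr / P = 40.454 / 12.7 = 3.19

n ≈ 3.19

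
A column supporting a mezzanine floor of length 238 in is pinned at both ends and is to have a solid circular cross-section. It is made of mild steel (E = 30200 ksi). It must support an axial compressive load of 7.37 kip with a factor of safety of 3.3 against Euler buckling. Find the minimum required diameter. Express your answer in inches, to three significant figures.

Required P_cr = n·P = 3.3 × 7.37 = 24.32 kip
L_e = K·L = 1 × 238 = 238.0 in
Required I = P_cr·L_e²/(π²E) = 2.432×10^4 × 238.0² / (π² × 3.02×10^7) = 4.622 in⁴
Solid circle: I = πd⁴/64  ⇒  d = (64I/π)^(1/4) = (64×4.622/π)^(1/4) = 3.12 in

d ≈ 3.12 in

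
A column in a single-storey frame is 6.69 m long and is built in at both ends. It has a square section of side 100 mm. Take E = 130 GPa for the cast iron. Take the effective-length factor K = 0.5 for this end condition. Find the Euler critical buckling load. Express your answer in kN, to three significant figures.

I = a⁴/12 = 100⁴/12 = 8.333×10^6 mm⁴
I = 8.333×10^6 mm⁴ = 8.333×10^-6 m⁴
Effective length L_e = K·L = 0.5 × 6.69 = 3.345 m
P_cr = π²EI / L_e² = π² × 130×10⁹ × 8.333×10^-6 / 3.345² = 9.556×10^5 N

P_cr ≈ 956 kN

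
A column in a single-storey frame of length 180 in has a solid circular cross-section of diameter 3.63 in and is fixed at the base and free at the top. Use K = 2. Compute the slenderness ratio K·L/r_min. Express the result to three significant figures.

For a solid circle r = d/4 = 3.63/4 = 0.9075 in
L_e = K·L = 2 × 180 = 360.0 in
λ = L_e / r_min = 360.00 / 0.9075 = 397

λ ≈ 397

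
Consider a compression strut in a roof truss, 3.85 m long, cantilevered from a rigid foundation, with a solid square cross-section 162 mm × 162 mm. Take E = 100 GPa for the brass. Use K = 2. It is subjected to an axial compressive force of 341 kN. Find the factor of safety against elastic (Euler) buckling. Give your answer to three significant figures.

I = a⁴/12 = 162⁴/12 = 5.740×10^7 mm⁴
I = 5.740×10^7 mm⁴ = 5.740×10^-5 m⁴
Effective length L_e = K·L = 2 × 3.85 = 7.700 m
P_cr = π²EI / L_e² = π² × 100×10⁹ × 5.740×10^-5 / 7.700² = 9.554×10^5 N
Factor of safety n = P_cr / P = 955.43 / 341 = 2.80

n ≈ 2.80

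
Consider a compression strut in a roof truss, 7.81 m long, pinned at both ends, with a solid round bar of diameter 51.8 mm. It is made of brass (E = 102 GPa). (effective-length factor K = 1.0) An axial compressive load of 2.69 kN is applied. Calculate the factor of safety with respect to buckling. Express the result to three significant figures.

I = πd⁴/64 = π×51.8⁴/64 = 3.534×10^5 mm⁴
I = 3.534×10^5 mm⁴ = 3.534×10^-7 m⁴
Effective length L_e = K·L = 1 × 7.81 = 7.810 m
P_cr = π²EI / L_e² = π² × 102×10⁹ × 3.534×10^-7 / 7.810² = 5.833×10^3 N
Factor of safety n = P_cr / P = 5.8329 / 2.69 = 2.17

n ≈ 2.17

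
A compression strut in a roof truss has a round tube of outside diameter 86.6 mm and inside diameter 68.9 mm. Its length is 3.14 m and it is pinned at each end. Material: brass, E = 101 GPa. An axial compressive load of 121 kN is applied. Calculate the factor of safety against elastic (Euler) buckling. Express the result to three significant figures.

n ≈ 1.38

d_o = 86.6 mm, d_i = 68.9 mm
I = π(d_o⁴ − d_i⁴)/64 = π(86.6⁴ − 68.90⁴)/64 = 1.655×10^6 mm⁴
I = 1.655×10^6 mm⁴ = 1.655×10^-6 m⁴
Effective length L_e = K·L = 1 × 3.14 = 3.140 m
P_cr = π²EI / L_e² = π² × 101×10⁹ × 1.655×10^-6 / 3.140² = 1.673×10^5 N
Factor of safety n = P_cr / P = 167.28 / 121 = 1.38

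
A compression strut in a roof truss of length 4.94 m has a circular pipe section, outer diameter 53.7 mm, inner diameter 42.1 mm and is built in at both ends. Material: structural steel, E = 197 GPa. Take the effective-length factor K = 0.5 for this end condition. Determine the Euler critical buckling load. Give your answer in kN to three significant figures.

d_o = 53.7 mm, d_i = 42.1 mm
I = π(d_o⁴ − d_i⁴)/64 = π(53.7⁴ − 42.10⁴)/64 = 2.540×10^5 mm⁴
I = 2.540×10^5 mm⁴ = 2.540×10^-7 m⁴
Effective length L_e = K·L = 0.5 × 4.94 = 2.470 m
P_cr = π²EI / L_e² = π² × 197×10⁹ × 2.540×10^-7 / 2.470² = 8.094×10^4 N

P_cr ≈ 80.9 kN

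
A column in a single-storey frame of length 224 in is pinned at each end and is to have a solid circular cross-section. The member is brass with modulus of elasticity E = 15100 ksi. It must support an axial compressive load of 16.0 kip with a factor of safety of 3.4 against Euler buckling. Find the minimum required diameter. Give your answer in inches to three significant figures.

d ≈ 4.40 in

Required P_cr = n·P = 3.4 × 16.0 = 54.40 kip
L_e = K·L = 1 × 224 = 224.0 in
Required I = P_cr·L_e²/(π²E) = 5.440×10^4 × 224.0² / (π² × 1.51×10^7) = 18.32 in⁴
Solid circle: I = πd⁴/64  ⇒  d = (64I/π)^(1/4) = (64×18.32/π)^(1/4) = 4.40 in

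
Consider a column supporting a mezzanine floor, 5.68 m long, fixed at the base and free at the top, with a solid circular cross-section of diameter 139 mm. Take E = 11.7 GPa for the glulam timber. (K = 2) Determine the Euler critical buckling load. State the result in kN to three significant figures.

I = πd⁴/64 = π×139⁴/64 = 1.832×10^7 mm⁴
I = 1.832×10^7 mm⁴ = 1.832×10^-5 m⁴
Effective length L_e = K·L = 2 × 5.68 = 11.36 m
P_cr = π²EI / L_e² = π² × 11.7×10⁹ × 1.832×10^-5 / 11.36² = 1.640×10^4 N

P_cr ≈ 16.4 kN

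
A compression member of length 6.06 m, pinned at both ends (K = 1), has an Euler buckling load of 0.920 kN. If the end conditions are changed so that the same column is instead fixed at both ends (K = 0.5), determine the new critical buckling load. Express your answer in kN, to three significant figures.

P_cr ∝ 1/K², so P_cr,new = P_cr,old × (K_old/K_new)² = 0.920 × (1/0.5)²
= 0.920 × 4.000 = 3.68 kN

P_cr ≈ 3.68 kN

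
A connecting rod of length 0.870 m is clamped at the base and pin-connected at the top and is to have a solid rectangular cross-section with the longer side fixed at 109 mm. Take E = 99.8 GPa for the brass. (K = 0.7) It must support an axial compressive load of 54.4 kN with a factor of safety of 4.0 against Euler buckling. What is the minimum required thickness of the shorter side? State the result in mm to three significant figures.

b ≈ 20.8 mm

Required P_cr = n·P = 4.0 × 54.4 = 217.6 kN
L_e = K·L = 0.7 × 0.870 = 0.6090 m
Required I = P_cr·L_e²/(π²E) = 2.176×10^5 × 0.6090² / (π² × 9.98×10^10) = 8.193×10^-8 m⁴
I_req = 8.193×10^4 mm⁴
Rectangle, weak axis: I_min = h·b³/12 with h = 109 mm fixed  ⇒  b = (12I/h)^(1/3) = 20.8 mm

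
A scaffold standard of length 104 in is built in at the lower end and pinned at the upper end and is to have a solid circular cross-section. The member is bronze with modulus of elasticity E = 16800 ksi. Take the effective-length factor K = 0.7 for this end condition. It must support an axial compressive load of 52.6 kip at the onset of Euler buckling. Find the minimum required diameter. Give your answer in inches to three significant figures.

d ≈ 2.42 in

L_e = K·L = 0.7 × 104 = 72.80 in
Required I = P_cr·L_e²/(π²E) = 5.260×10^4 × 72.80² / (π² × 1.68×10^7) = 1.681 in⁴
Solid circle: I = πd⁴/64  ⇒  d = (64I/π)^(1/4) = (64×1.681/π)^(1/4) = 2.42 in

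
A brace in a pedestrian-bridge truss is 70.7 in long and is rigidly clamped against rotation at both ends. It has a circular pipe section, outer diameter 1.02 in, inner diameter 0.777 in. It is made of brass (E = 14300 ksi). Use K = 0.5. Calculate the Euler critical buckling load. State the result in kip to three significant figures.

d_o = 1.02 in, d_i = 0.777 in
I = π(d_o⁴ − d_i⁴)/64 = π(1.02⁴ − 0.7770⁴)/64 = 3.524×10^-2 in⁴
Effective length L_e = K·L = 0.5 × 70.7 = 35.35 in
P_cr = π²EI / L_e² = π² × 14300×10³ × 3.524×10^-2 / 35.35² = 3.980×10^3 lb

P_cr ≈ 3.98 kip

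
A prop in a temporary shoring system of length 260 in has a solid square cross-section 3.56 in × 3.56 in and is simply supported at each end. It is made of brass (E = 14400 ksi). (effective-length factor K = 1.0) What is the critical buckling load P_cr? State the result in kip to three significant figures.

I = a⁴/12 = 3.56⁴/12 = 13.39 in⁴
Effective length L_e = K·L = 1 × 260 = 260.0 in
P_cr = π²EI / L_e² = π² × 14400×10³ × 13.39 / 260.0² = 2.814×10^4 lb

P_cr ≈ 28.1 kip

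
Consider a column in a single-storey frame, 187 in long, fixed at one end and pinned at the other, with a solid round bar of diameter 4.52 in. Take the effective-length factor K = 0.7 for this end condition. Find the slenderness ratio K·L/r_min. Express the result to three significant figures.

For a solid circle r = d/4 = 4.52/4 = 1.130 in
L_e = K·L = 0.7 × 187 = 130.9 in
λ = L_e / r_min = 130.90 / 1.130 = 116

λ ≈ 116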